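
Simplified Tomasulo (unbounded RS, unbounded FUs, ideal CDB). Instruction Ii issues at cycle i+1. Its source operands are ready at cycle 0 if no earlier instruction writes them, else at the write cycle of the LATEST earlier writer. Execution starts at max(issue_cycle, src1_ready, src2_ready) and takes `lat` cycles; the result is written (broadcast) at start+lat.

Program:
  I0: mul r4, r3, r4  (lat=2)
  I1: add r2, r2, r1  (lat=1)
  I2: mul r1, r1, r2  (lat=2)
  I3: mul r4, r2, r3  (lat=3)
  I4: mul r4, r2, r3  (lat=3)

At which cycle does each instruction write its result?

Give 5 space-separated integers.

Answer: 3 3 5 7 8

Derivation:
I0 mul r4: issue@1 deps=(None,None) exec_start@1 write@3
I1 add r2: issue@2 deps=(None,None) exec_start@2 write@3
I2 mul r1: issue@3 deps=(None,1) exec_start@3 write@5
I3 mul r4: issue@4 deps=(1,None) exec_start@4 write@7
I4 mul r4: issue@5 deps=(1,None) exec_start@5 write@8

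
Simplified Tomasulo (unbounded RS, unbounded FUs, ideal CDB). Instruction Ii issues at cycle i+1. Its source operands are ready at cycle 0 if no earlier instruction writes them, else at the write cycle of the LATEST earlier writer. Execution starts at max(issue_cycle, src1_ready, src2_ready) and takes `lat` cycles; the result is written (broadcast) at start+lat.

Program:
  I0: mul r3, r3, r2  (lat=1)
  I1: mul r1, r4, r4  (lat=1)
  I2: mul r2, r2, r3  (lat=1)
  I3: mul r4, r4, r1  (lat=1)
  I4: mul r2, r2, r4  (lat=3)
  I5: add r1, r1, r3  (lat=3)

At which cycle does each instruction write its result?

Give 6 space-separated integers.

I0 mul r3: issue@1 deps=(None,None) exec_start@1 write@2
I1 mul r1: issue@2 deps=(None,None) exec_start@2 write@3
I2 mul r2: issue@3 deps=(None,0) exec_start@3 write@4
I3 mul r4: issue@4 deps=(None,1) exec_start@4 write@5
I4 mul r2: issue@5 deps=(2,3) exec_start@5 write@8
I5 add r1: issue@6 deps=(1,0) exec_start@6 write@9

Answer: 2 3 4 5 8 9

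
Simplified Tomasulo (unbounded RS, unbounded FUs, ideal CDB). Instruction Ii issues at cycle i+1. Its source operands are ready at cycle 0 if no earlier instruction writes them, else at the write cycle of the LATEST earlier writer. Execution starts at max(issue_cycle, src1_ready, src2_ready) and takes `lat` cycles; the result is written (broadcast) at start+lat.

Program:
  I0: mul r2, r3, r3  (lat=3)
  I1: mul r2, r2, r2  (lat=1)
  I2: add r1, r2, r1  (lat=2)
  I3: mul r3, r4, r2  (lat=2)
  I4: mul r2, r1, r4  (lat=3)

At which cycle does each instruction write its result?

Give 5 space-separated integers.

Answer: 4 5 7 7 10

Derivation:
I0 mul r2: issue@1 deps=(None,None) exec_start@1 write@4
I1 mul r2: issue@2 deps=(0,0) exec_start@4 write@5
I2 add r1: issue@3 deps=(1,None) exec_start@5 write@7
I3 mul r3: issue@4 deps=(None,1) exec_start@5 write@7
I4 mul r2: issue@5 deps=(2,None) exec_start@7 write@10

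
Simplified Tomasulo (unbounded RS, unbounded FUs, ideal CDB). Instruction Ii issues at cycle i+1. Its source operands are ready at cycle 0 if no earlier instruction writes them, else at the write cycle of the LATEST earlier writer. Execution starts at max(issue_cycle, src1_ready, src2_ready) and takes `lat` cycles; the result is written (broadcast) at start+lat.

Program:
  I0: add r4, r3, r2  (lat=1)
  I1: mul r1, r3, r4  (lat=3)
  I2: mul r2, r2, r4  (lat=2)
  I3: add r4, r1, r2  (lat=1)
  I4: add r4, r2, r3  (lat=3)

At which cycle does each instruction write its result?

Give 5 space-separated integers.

I0 add r4: issue@1 deps=(None,None) exec_start@1 write@2
I1 mul r1: issue@2 deps=(None,0) exec_start@2 write@5
I2 mul r2: issue@3 deps=(None,0) exec_start@3 write@5
I3 add r4: issue@4 deps=(1,2) exec_start@5 write@6
I4 add r4: issue@5 deps=(2,None) exec_start@5 write@8

Answer: 2 5 5 6 8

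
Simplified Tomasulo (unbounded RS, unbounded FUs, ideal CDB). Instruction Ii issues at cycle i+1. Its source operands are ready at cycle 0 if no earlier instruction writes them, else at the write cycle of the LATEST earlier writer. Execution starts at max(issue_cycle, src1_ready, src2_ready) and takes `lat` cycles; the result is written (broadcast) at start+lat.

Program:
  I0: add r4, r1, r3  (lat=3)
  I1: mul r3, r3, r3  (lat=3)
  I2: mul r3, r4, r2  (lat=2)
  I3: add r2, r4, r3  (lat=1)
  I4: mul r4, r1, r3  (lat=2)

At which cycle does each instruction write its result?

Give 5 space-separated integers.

I0 add r4: issue@1 deps=(None,None) exec_start@1 write@4
I1 mul r3: issue@2 deps=(None,None) exec_start@2 write@5
I2 mul r3: issue@3 deps=(0,None) exec_start@4 write@6
I3 add r2: issue@4 deps=(0,2) exec_start@6 write@7
I4 mul r4: issue@5 deps=(None,2) exec_start@6 write@8

Answer: 4 5 6 7 8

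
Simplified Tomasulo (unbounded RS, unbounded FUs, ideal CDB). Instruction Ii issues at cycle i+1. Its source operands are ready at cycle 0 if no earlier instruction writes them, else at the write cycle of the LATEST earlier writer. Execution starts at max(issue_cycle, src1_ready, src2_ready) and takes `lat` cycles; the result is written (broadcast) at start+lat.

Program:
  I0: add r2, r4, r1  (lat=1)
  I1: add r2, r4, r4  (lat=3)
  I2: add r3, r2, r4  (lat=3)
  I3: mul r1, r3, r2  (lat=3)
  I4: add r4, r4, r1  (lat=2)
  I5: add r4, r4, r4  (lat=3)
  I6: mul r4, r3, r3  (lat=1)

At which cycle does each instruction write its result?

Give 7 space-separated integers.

Answer: 2 5 8 11 13 16 9

Derivation:
I0 add r2: issue@1 deps=(None,None) exec_start@1 write@2
I1 add r2: issue@2 deps=(None,None) exec_start@2 write@5
I2 add r3: issue@3 deps=(1,None) exec_start@5 write@8
I3 mul r1: issue@4 deps=(2,1) exec_start@8 write@11
I4 add r4: issue@5 deps=(None,3) exec_start@11 write@13
I5 add r4: issue@6 deps=(4,4) exec_start@13 write@16
I6 mul r4: issue@7 deps=(2,2) exec_start@8 write@9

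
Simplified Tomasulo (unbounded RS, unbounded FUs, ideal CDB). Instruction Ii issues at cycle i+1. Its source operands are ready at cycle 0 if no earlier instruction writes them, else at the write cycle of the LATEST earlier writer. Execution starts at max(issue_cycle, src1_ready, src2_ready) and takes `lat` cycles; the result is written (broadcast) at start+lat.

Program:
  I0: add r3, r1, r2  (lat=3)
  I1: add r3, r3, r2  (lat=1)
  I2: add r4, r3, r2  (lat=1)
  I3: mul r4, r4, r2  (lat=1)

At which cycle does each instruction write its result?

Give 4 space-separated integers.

I0 add r3: issue@1 deps=(None,None) exec_start@1 write@4
I1 add r3: issue@2 deps=(0,None) exec_start@4 write@5
I2 add r4: issue@3 deps=(1,None) exec_start@5 write@6
I3 mul r4: issue@4 deps=(2,None) exec_start@6 write@7

Answer: 4 5 6 7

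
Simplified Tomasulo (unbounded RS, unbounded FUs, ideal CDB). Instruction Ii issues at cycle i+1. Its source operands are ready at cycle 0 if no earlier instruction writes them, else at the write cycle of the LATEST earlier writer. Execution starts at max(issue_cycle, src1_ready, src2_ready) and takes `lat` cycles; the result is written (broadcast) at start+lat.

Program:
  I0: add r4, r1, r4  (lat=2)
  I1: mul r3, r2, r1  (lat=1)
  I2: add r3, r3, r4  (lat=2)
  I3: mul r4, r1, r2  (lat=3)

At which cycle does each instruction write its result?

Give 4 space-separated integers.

I0 add r4: issue@1 deps=(None,None) exec_start@1 write@3
I1 mul r3: issue@2 deps=(None,None) exec_start@2 write@3
I2 add r3: issue@3 deps=(1,0) exec_start@3 write@5
I3 mul r4: issue@4 deps=(None,None) exec_start@4 write@7

Answer: 3 3 5 7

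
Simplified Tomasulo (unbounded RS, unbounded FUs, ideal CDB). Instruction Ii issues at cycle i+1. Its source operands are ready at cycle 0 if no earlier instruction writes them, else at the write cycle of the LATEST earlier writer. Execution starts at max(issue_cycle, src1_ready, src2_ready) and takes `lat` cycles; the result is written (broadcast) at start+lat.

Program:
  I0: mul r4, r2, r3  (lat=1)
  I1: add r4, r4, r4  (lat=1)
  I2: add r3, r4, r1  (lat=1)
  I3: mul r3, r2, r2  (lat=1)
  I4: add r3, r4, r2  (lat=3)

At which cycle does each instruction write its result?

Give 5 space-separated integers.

Answer: 2 3 4 5 8

Derivation:
I0 mul r4: issue@1 deps=(None,None) exec_start@1 write@2
I1 add r4: issue@2 deps=(0,0) exec_start@2 write@3
I2 add r3: issue@3 deps=(1,None) exec_start@3 write@4
I3 mul r3: issue@4 deps=(None,None) exec_start@4 write@5
I4 add r3: issue@5 deps=(1,None) exec_start@5 write@8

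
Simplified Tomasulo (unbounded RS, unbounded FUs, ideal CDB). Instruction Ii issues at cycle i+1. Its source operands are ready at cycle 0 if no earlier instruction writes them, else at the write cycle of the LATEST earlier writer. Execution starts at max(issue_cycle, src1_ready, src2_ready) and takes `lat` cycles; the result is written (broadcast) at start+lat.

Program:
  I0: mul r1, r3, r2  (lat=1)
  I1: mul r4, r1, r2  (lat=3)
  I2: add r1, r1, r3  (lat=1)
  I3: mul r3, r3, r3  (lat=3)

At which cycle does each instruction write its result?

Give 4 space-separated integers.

Answer: 2 5 4 7

Derivation:
I0 mul r1: issue@1 deps=(None,None) exec_start@1 write@2
I1 mul r4: issue@2 deps=(0,None) exec_start@2 write@5
I2 add r1: issue@3 deps=(0,None) exec_start@3 write@4
I3 mul r3: issue@4 deps=(None,None) exec_start@4 write@7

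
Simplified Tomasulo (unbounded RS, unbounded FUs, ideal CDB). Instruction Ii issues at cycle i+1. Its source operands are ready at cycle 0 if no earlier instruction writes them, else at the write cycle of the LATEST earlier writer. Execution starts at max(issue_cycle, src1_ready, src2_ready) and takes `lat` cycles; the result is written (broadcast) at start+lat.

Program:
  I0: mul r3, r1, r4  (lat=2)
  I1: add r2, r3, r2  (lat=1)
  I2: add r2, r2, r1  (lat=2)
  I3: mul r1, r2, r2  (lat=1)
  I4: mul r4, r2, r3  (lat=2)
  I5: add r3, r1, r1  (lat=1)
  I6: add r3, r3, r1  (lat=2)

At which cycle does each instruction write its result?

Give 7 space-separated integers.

I0 mul r3: issue@1 deps=(None,None) exec_start@1 write@3
I1 add r2: issue@2 deps=(0,None) exec_start@3 write@4
I2 add r2: issue@3 deps=(1,None) exec_start@4 write@6
I3 mul r1: issue@4 deps=(2,2) exec_start@6 write@7
I4 mul r4: issue@5 deps=(2,0) exec_start@6 write@8
I5 add r3: issue@6 deps=(3,3) exec_start@7 write@8
I6 add r3: issue@7 deps=(5,3) exec_start@8 write@10

Answer: 3 4 6 7 8 8 10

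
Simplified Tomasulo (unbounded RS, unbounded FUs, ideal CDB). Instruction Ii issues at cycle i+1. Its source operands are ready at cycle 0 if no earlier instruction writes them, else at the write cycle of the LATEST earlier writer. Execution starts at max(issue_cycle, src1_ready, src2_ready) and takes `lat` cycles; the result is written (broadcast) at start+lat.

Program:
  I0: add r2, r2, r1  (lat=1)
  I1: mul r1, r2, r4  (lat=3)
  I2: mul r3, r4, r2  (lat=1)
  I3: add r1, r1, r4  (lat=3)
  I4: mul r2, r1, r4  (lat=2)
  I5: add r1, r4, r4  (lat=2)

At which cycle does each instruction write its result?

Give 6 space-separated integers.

I0 add r2: issue@1 deps=(None,None) exec_start@1 write@2
I1 mul r1: issue@2 deps=(0,None) exec_start@2 write@5
I2 mul r3: issue@3 deps=(None,0) exec_start@3 write@4
I3 add r1: issue@4 deps=(1,None) exec_start@5 write@8
I4 mul r2: issue@5 deps=(3,None) exec_start@8 write@10
I5 add r1: issue@6 deps=(None,None) exec_start@6 write@8

Answer: 2 5 4 8 10 8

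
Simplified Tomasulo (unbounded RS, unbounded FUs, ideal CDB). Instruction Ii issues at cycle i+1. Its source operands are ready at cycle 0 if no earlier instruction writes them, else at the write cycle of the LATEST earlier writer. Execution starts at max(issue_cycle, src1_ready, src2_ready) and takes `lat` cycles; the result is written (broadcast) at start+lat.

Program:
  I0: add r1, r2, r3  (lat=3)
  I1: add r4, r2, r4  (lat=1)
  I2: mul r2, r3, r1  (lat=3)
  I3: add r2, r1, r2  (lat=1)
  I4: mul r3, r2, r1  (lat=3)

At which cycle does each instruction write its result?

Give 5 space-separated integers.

I0 add r1: issue@1 deps=(None,None) exec_start@1 write@4
I1 add r4: issue@2 deps=(None,None) exec_start@2 write@3
I2 mul r2: issue@3 deps=(None,0) exec_start@4 write@7
I3 add r2: issue@4 deps=(0,2) exec_start@7 write@8
I4 mul r3: issue@5 deps=(3,0) exec_start@8 write@11

Answer: 4 3 7 8 11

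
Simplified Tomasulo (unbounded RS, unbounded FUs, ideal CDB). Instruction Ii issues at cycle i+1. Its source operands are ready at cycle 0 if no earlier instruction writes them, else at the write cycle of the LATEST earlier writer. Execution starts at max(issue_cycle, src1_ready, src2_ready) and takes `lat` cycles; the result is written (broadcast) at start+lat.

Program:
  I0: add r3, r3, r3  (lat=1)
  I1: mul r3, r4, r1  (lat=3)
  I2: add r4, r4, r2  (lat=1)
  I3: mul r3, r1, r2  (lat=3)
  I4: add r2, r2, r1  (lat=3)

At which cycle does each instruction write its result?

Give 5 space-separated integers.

I0 add r3: issue@1 deps=(None,None) exec_start@1 write@2
I1 mul r3: issue@2 deps=(None,None) exec_start@2 write@5
I2 add r4: issue@3 deps=(None,None) exec_start@3 write@4
I3 mul r3: issue@4 deps=(None,None) exec_start@4 write@7
I4 add r2: issue@5 deps=(None,None) exec_start@5 write@8

Answer: 2 5 4 7 8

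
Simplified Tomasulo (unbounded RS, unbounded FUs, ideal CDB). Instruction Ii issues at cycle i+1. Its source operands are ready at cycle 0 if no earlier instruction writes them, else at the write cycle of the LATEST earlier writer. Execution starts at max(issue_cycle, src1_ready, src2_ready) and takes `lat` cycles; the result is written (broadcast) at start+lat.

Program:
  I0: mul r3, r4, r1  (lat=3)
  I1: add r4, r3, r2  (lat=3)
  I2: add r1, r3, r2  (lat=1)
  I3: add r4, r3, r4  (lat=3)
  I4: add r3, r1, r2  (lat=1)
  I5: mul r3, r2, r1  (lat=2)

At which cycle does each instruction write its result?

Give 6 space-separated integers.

I0 mul r3: issue@1 deps=(None,None) exec_start@1 write@4
I1 add r4: issue@2 deps=(0,None) exec_start@4 write@7
I2 add r1: issue@3 deps=(0,None) exec_start@4 write@5
I3 add r4: issue@4 deps=(0,1) exec_start@7 write@10
I4 add r3: issue@5 deps=(2,None) exec_start@5 write@6
I5 mul r3: issue@6 deps=(None,2) exec_start@6 write@8

Answer: 4 7 5 10 6 8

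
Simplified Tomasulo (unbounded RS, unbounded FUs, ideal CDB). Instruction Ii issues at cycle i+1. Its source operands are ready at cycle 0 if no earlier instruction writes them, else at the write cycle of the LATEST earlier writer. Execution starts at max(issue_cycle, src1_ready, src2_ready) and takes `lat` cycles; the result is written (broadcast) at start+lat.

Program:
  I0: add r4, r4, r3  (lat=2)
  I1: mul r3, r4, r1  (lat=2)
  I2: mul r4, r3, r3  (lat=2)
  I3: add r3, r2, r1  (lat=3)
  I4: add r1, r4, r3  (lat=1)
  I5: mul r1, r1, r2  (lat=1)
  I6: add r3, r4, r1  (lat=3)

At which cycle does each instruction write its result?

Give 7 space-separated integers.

I0 add r4: issue@1 deps=(None,None) exec_start@1 write@3
I1 mul r3: issue@2 deps=(0,None) exec_start@3 write@5
I2 mul r4: issue@3 deps=(1,1) exec_start@5 write@7
I3 add r3: issue@4 deps=(None,None) exec_start@4 write@7
I4 add r1: issue@5 deps=(2,3) exec_start@7 write@8
I5 mul r1: issue@6 deps=(4,None) exec_start@8 write@9
I6 add r3: issue@7 deps=(2,5) exec_start@9 write@12

Answer: 3 5 7 7 8 9 12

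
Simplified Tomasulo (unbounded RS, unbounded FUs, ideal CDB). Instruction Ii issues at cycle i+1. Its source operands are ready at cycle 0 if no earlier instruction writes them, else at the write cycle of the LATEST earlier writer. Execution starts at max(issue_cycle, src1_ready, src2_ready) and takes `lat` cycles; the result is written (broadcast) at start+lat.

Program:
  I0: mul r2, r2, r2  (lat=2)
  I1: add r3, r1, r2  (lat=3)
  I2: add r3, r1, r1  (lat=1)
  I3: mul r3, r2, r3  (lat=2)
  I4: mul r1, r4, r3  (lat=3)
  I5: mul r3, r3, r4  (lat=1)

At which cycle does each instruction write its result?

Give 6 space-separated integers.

I0 mul r2: issue@1 deps=(None,None) exec_start@1 write@3
I1 add r3: issue@2 deps=(None,0) exec_start@3 write@6
I2 add r3: issue@3 deps=(None,None) exec_start@3 write@4
I3 mul r3: issue@4 deps=(0,2) exec_start@4 write@6
I4 mul r1: issue@5 deps=(None,3) exec_start@6 write@9
I5 mul r3: issue@6 deps=(3,None) exec_start@6 write@7

Answer: 3 6 4 6 9 7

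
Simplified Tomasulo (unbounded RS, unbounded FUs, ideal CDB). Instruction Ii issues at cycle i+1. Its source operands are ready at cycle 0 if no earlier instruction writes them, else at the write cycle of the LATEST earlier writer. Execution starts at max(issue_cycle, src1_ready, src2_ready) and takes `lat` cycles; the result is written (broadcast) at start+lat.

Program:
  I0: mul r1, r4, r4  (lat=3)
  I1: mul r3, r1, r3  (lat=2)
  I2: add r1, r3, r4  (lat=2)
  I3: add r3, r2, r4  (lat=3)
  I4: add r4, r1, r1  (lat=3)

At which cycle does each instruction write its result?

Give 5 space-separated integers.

I0 mul r1: issue@1 deps=(None,None) exec_start@1 write@4
I1 mul r3: issue@2 deps=(0,None) exec_start@4 write@6
I2 add r1: issue@3 deps=(1,None) exec_start@6 write@8
I3 add r3: issue@4 deps=(None,None) exec_start@4 write@7
I4 add r4: issue@5 deps=(2,2) exec_start@8 write@11

Answer: 4 6 8 7 11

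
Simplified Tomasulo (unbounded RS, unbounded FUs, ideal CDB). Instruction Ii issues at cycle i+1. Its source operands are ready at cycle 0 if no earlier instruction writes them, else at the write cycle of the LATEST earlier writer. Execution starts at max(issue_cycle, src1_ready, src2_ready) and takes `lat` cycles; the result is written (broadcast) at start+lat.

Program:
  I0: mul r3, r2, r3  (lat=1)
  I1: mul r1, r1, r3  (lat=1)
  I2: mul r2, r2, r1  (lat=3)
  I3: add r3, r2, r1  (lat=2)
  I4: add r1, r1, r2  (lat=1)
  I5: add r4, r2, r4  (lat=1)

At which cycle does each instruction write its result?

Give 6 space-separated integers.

Answer: 2 3 6 8 7 7

Derivation:
I0 mul r3: issue@1 deps=(None,None) exec_start@1 write@2
I1 mul r1: issue@2 deps=(None,0) exec_start@2 write@3
I2 mul r2: issue@3 deps=(None,1) exec_start@3 write@6
I3 add r3: issue@4 deps=(2,1) exec_start@6 write@8
I4 add r1: issue@5 deps=(1,2) exec_start@6 write@7
I5 add r4: issue@6 deps=(2,None) exec_start@6 write@7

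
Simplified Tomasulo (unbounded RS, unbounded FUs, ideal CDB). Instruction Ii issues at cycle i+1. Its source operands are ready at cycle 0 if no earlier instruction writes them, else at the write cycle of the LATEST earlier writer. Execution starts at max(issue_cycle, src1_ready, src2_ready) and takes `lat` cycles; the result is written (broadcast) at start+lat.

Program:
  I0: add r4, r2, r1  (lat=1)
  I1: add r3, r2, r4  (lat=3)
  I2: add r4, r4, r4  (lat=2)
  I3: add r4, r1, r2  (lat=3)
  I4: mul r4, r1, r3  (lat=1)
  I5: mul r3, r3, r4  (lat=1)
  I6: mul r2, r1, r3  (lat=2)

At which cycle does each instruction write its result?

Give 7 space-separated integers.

I0 add r4: issue@1 deps=(None,None) exec_start@1 write@2
I1 add r3: issue@2 deps=(None,0) exec_start@2 write@5
I2 add r4: issue@3 deps=(0,0) exec_start@3 write@5
I3 add r4: issue@4 deps=(None,None) exec_start@4 write@7
I4 mul r4: issue@5 deps=(None,1) exec_start@5 write@6
I5 mul r3: issue@6 deps=(1,4) exec_start@6 write@7
I6 mul r2: issue@7 deps=(None,5) exec_start@7 write@9

Answer: 2 5 5 7 6 7 9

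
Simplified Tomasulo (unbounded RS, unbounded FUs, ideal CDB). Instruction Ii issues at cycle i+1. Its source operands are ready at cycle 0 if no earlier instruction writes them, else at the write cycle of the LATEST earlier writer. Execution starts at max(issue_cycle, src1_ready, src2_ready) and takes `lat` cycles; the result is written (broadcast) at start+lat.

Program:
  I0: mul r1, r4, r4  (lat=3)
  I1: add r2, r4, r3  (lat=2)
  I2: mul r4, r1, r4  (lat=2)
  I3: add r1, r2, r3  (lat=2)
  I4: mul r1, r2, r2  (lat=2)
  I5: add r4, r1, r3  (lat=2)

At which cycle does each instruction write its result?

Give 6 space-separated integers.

I0 mul r1: issue@1 deps=(None,None) exec_start@1 write@4
I1 add r2: issue@2 deps=(None,None) exec_start@2 write@4
I2 mul r4: issue@3 deps=(0,None) exec_start@4 write@6
I3 add r1: issue@4 deps=(1,None) exec_start@4 write@6
I4 mul r1: issue@5 deps=(1,1) exec_start@5 write@7
I5 add r4: issue@6 deps=(4,None) exec_start@7 write@9

Answer: 4 4 6 6 7 9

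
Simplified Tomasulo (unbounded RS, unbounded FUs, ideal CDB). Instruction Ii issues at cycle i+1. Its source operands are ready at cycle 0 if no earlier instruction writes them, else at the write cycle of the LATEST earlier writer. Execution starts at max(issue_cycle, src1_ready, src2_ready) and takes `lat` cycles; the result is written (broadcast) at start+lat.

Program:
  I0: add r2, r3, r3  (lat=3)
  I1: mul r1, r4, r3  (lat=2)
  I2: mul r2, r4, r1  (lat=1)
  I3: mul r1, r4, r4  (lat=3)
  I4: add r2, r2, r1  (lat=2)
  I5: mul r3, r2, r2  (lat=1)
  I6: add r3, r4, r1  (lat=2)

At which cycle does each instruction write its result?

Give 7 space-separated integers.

Answer: 4 4 5 7 9 10 9

Derivation:
I0 add r2: issue@1 deps=(None,None) exec_start@1 write@4
I1 mul r1: issue@2 deps=(None,None) exec_start@2 write@4
I2 mul r2: issue@3 deps=(None,1) exec_start@4 write@5
I3 mul r1: issue@4 deps=(None,None) exec_start@4 write@7
I4 add r2: issue@5 deps=(2,3) exec_start@7 write@9
I5 mul r3: issue@6 deps=(4,4) exec_start@9 write@10
I6 add r3: issue@7 deps=(None,3) exec_start@7 write@9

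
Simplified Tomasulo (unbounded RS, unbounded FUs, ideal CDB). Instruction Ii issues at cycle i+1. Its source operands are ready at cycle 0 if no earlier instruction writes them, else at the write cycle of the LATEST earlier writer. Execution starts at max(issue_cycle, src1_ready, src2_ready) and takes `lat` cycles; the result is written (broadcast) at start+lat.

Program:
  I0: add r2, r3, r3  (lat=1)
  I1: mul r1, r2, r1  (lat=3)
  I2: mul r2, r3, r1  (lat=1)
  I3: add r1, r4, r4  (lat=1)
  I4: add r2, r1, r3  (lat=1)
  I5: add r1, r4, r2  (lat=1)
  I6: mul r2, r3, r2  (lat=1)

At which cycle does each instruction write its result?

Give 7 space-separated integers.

Answer: 2 5 6 5 6 7 8

Derivation:
I0 add r2: issue@1 deps=(None,None) exec_start@1 write@2
I1 mul r1: issue@2 deps=(0,None) exec_start@2 write@5
I2 mul r2: issue@3 deps=(None,1) exec_start@5 write@6
I3 add r1: issue@4 deps=(None,None) exec_start@4 write@5
I4 add r2: issue@5 deps=(3,None) exec_start@5 write@6
I5 add r1: issue@6 deps=(None,4) exec_start@6 write@7
I6 mul r2: issue@7 deps=(None,4) exec_start@7 write@8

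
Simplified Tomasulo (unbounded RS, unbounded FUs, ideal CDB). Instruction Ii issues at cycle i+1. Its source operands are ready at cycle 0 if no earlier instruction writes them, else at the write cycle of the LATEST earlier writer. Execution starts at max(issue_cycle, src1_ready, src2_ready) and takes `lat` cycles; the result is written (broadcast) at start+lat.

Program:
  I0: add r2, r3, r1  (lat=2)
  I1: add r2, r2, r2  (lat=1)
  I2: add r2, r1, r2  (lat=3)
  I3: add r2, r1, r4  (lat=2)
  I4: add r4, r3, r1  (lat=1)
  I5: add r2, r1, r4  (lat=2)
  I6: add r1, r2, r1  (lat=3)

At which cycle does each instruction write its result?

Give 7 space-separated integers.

I0 add r2: issue@1 deps=(None,None) exec_start@1 write@3
I1 add r2: issue@2 deps=(0,0) exec_start@3 write@4
I2 add r2: issue@3 deps=(None,1) exec_start@4 write@7
I3 add r2: issue@4 deps=(None,None) exec_start@4 write@6
I4 add r4: issue@5 deps=(None,None) exec_start@5 write@6
I5 add r2: issue@6 deps=(None,4) exec_start@6 write@8
I6 add r1: issue@7 deps=(5,None) exec_start@8 write@11

Answer: 3 4 7 6 6 8 11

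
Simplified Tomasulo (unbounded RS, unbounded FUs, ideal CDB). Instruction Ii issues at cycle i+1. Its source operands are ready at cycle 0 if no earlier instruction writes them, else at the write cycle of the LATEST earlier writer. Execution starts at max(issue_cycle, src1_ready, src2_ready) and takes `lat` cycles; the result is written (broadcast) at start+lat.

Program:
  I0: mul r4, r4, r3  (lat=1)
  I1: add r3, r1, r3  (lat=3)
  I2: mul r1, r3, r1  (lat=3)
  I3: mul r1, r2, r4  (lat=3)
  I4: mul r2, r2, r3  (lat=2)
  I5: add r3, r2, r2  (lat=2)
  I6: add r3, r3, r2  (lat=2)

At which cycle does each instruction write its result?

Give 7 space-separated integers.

I0 mul r4: issue@1 deps=(None,None) exec_start@1 write@2
I1 add r3: issue@2 deps=(None,None) exec_start@2 write@5
I2 mul r1: issue@3 deps=(1,None) exec_start@5 write@8
I3 mul r1: issue@4 deps=(None,0) exec_start@4 write@7
I4 mul r2: issue@5 deps=(None,1) exec_start@5 write@7
I5 add r3: issue@6 deps=(4,4) exec_start@7 write@9
I6 add r3: issue@7 deps=(5,4) exec_start@9 write@11

Answer: 2 5 8 7 7 9 11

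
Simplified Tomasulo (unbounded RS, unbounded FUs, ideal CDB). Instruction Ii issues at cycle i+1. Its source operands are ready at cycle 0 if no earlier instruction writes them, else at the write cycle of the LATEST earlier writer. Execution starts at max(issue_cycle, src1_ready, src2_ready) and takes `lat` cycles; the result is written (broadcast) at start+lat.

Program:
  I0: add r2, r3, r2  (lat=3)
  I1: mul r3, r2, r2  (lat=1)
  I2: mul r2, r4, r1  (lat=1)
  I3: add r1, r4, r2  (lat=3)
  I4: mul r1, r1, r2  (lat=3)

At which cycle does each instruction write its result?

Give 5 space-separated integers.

I0 add r2: issue@1 deps=(None,None) exec_start@1 write@4
I1 mul r3: issue@2 deps=(0,0) exec_start@4 write@5
I2 mul r2: issue@3 deps=(None,None) exec_start@3 write@4
I3 add r1: issue@4 deps=(None,2) exec_start@4 write@7
I4 mul r1: issue@5 deps=(3,2) exec_start@7 write@10

Answer: 4 5 4 7 10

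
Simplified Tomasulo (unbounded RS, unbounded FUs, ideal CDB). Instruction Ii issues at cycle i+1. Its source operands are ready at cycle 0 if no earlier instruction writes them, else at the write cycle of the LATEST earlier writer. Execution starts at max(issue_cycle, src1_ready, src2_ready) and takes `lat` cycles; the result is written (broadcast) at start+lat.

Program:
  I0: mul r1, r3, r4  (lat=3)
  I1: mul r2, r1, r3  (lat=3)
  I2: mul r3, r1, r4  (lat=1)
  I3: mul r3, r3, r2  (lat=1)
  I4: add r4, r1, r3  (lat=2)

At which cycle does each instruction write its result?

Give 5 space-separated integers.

I0 mul r1: issue@1 deps=(None,None) exec_start@1 write@4
I1 mul r2: issue@2 deps=(0,None) exec_start@4 write@7
I2 mul r3: issue@3 deps=(0,None) exec_start@4 write@5
I3 mul r3: issue@4 deps=(2,1) exec_start@7 write@8
I4 add r4: issue@5 deps=(0,3) exec_start@8 write@10

Answer: 4 7 5 8 10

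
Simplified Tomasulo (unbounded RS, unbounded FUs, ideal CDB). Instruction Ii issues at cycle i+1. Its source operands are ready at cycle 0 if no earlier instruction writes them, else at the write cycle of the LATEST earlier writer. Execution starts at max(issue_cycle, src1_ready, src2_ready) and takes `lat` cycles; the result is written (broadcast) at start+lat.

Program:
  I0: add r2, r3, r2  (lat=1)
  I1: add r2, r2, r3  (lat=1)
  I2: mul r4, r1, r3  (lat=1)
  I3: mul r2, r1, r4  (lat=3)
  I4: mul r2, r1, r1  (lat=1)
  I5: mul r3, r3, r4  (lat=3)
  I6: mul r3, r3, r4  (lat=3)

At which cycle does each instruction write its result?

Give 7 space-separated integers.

Answer: 2 3 4 7 6 9 12

Derivation:
I0 add r2: issue@1 deps=(None,None) exec_start@1 write@2
I1 add r2: issue@2 deps=(0,None) exec_start@2 write@3
I2 mul r4: issue@3 deps=(None,None) exec_start@3 write@4
I3 mul r2: issue@4 deps=(None,2) exec_start@4 write@7
I4 mul r2: issue@5 deps=(None,None) exec_start@5 write@6
I5 mul r3: issue@6 deps=(None,2) exec_start@6 write@9
I6 mul r3: issue@7 deps=(5,2) exec_start@9 write@12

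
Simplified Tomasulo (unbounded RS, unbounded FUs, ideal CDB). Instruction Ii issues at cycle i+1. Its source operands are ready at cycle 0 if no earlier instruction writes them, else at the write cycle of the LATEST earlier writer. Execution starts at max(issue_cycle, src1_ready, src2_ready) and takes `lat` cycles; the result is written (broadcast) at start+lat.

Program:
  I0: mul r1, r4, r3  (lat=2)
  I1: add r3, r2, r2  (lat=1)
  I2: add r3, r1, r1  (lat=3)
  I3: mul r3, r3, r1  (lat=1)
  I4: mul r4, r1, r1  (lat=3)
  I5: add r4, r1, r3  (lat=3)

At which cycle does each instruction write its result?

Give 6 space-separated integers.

I0 mul r1: issue@1 deps=(None,None) exec_start@1 write@3
I1 add r3: issue@2 deps=(None,None) exec_start@2 write@3
I2 add r3: issue@3 deps=(0,0) exec_start@3 write@6
I3 mul r3: issue@4 deps=(2,0) exec_start@6 write@7
I4 mul r4: issue@5 deps=(0,0) exec_start@5 write@8
I5 add r4: issue@6 deps=(0,3) exec_start@7 write@10

Answer: 3 3 6 7 8 10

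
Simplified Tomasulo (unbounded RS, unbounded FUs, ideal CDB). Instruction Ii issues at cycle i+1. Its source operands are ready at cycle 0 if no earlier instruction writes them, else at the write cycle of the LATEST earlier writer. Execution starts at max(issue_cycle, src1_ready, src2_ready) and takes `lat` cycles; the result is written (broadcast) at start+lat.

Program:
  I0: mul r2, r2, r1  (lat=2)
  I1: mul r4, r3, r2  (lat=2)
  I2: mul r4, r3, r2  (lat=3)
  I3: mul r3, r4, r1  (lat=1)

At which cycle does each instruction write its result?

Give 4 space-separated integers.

Answer: 3 5 6 7

Derivation:
I0 mul r2: issue@1 deps=(None,None) exec_start@1 write@3
I1 mul r4: issue@2 deps=(None,0) exec_start@3 write@5
I2 mul r4: issue@3 deps=(None,0) exec_start@3 write@6
I3 mul r3: issue@4 deps=(2,None) exec_start@6 write@7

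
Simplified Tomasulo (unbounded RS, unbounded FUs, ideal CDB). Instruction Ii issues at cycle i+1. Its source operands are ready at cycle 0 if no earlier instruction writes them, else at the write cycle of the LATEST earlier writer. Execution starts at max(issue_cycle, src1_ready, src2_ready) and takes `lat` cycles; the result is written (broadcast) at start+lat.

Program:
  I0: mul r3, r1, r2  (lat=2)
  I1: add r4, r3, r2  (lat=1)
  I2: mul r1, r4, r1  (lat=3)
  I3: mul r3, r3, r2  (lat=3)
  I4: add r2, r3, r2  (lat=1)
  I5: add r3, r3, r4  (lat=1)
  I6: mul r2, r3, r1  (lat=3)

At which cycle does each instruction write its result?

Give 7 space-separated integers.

Answer: 3 4 7 7 8 8 11

Derivation:
I0 mul r3: issue@1 deps=(None,None) exec_start@1 write@3
I1 add r4: issue@2 deps=(0,None) exec_start@3 write@4
I2 mul r1: issue@3 deps=(1,None) exec_start@4 write@7
I3 mul r3: issue@4 deps=(0,None) exec_start@4 write@7
I4 add r2: issue@5 deps=(3,None) exec_start@7 write@8
I5 add r3: issue@6 deps=(3,1) exec_start@7 write@8
I6 mul r2: issue@7 deps=(5,2) exec_start@8 write@11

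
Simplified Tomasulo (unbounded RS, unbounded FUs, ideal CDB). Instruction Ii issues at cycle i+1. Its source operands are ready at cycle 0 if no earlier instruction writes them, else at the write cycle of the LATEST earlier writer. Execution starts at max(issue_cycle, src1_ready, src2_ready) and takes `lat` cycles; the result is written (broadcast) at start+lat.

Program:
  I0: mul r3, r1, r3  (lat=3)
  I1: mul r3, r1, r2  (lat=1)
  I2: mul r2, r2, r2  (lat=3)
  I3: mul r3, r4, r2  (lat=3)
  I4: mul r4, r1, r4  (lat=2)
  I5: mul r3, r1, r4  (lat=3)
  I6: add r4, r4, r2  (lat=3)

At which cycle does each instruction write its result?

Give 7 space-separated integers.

I0 mul r3: issue@1 deps=(None,None) exec_start@1 write@4
I1 mul r3: issue@2 deps=(None,None) exec_start@2 write@3
I2 mul r2: issue@3 deps=(None,None) exec_start@3 write@6
I3 mul r3: issue@4 deps=(None,2) exec_start@6 write@9
I4 mul r4: issue@5 deps=(None,None) exec_start@5 write@7
I5 mul r3: issue@6 deps=(None,4) exec_start@7 write@10
I6 add r4: issue@7 deps=(4,2) exec_start@7 write@10

Answer: 4 3 6 9 7 10 10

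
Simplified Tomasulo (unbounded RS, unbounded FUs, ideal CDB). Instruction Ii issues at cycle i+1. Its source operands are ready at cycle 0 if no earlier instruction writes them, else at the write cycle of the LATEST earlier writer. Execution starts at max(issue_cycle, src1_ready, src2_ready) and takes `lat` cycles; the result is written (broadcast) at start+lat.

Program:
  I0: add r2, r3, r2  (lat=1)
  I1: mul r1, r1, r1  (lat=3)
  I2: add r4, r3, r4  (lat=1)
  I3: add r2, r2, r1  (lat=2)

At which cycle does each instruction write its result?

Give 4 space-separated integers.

I0 add r2: issue@1 deps=(None,None) exec_start@1 write@2
I1 mul r1: issue@2 deps=(None,None) exec_start@2 write@5
I2 add r4: issue@3 deps=(None,None) exec_start@3 write@4
I3 add r2: issue@4 deps=(0,1) exec_start@5 write@7

Answer: 2 5 4 7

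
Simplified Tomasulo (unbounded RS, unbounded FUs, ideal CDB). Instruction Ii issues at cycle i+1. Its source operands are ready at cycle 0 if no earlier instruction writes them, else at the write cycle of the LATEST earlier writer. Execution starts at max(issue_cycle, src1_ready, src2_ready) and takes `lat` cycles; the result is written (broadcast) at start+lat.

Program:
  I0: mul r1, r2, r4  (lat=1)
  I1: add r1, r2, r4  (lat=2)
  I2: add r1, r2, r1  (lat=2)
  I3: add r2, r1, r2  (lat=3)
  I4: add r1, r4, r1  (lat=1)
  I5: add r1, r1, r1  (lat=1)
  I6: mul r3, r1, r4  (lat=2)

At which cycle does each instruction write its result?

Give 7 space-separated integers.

Answer: 2 4 6 9 7 8 10

Derivation:
I0 mul r1: issue@1 deps=(None,None) exec_start@1 write@2
I1 add r1: issue@2 deps=(None,None) exec_start@2 write@4
I2 add r1: issue@3 deps=(None,1) exec_start@4 write@6
I3 add r2: issue@4 deps=(2,None) exec_start@6 write@9
I4 add r1: issue@5 deps=(None,2) exec_start@6 write@7
I5 add r1: issue@6 deps=(4,4) exec_start@7 write@8
I6 mul r3: issue@7 deps=(5,None) exec_start@8 write@10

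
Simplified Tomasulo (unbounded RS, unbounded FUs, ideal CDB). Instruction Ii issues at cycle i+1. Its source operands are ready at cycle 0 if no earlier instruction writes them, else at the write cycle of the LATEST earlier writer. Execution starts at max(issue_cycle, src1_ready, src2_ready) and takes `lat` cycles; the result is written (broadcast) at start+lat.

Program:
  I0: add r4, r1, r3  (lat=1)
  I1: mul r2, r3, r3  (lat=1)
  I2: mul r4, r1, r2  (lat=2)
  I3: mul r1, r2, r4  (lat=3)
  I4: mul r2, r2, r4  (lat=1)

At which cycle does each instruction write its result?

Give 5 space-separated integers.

I0 add r4: issue@1 deps=(None,None) exec_start@1 write@2
I1 mul r2: issue@2 deps=(None,None) exec_start@2 write@3
I2 mul r4: issue@3 deps=(None,1) exec_start@3 write@5
I3 mul r1: issue@4 deps=(1,2) exec_start@5 write@8
I4 mul r2: issue@5 deps=(1,2) exec_start@5 write@6

Answer: 2 3 5 8 6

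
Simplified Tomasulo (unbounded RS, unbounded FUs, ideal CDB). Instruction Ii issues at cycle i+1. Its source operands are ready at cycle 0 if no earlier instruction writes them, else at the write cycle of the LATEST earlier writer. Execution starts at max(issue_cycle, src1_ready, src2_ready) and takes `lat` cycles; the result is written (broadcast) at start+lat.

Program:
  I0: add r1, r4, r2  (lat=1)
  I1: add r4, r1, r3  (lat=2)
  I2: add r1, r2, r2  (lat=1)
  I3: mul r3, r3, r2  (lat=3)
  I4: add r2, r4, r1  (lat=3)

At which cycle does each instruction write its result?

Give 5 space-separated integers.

I0 add r1: issue@1 deps=(None,None) exec_start@1 write@2
I1 add r4: issue@2 deps=(0,None) exec_start@2 write@4
I2 add r1: issue@3 deps=(None,None) exec_start@3 write@4
I3 mul r3: issue@4 deps=(None,None) exec_start@4 write@7
I4 add r2: issue@5 deps=(1,2) exec_start@5 write@8

Answer: 2 4 4 7 8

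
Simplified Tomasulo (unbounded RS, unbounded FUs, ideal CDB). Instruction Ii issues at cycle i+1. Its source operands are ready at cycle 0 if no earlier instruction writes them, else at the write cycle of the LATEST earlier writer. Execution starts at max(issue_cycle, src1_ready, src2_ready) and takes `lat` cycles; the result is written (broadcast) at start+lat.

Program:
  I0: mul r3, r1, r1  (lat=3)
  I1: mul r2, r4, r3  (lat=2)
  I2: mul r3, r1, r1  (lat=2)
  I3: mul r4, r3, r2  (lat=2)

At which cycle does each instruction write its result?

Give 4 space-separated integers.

Answer: 4 6 5 8

Derivation:
I0 mul r3: issue@1 deps=(None,None) exec_start@1 write@4
I1 mul r2: issue@2 deps=(None,0) exec_start@4 write@6
I2 mul r3: issue@3 deps=(None,None) exec_start@3 write@5
I3 mul r4: issue@4 deps=(2,1) exec_start@6 write@8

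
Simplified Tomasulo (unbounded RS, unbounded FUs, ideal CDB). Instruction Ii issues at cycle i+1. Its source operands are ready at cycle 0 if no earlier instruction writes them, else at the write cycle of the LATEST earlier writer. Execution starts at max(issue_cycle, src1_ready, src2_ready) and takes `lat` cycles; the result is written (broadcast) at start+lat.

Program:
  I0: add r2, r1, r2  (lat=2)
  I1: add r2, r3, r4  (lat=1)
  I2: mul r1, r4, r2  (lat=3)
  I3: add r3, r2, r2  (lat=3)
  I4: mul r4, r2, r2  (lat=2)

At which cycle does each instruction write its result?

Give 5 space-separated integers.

Answer: 3 3 6 7 7

Derivation:
I0 add r2: issue@1 deps=(None,None) exec_start@1 write@3
I1 add r2: issue@2 deps=(None,None) exec_start@2 write@3
I2 mul r1: issue@3 deps=(None,1) exec_start@3 write@6
I3 add r3: issue@4 deps=(1,1) exec_start@4 write@7
I4 mul r4: issue@5 deps=(1,1) exec_start@5 write@7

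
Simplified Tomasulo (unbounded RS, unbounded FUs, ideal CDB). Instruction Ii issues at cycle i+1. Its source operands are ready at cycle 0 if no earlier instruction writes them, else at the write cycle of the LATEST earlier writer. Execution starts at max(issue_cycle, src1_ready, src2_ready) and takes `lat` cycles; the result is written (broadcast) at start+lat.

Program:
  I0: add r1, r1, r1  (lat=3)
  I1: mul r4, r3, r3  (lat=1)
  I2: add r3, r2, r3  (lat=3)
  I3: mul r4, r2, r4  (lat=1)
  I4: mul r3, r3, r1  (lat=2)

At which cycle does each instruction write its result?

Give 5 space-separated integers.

Answer: 4 3 6 5 8

Derivation:
I0 add r1: issue@1 deps=(None,None) exec_start@1 write@4
I1 mul r4: issue@2 deps=(None,None) exec_start@2 write@3
I2 add r3: issue@3 deps=(None,None) exec_start@3 write@6
I3 mul r4: issue@4 deps=(None,1) exec_start@4 write@5
I4 mul r3: issue@5 deps=(2,0) exec_start@6 write@8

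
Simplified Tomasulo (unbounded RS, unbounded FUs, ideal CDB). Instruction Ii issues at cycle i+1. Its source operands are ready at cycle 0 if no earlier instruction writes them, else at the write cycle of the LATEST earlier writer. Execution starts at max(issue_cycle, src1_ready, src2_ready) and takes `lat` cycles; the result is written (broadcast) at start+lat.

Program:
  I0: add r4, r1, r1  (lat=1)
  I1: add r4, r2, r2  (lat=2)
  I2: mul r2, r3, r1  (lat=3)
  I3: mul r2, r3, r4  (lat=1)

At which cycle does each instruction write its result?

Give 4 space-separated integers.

I0 add r4: issue@1 deps=(None,None) exec_start@1 write@2
I1 add r4: issue@2 deps=(None,None) exec_start@2 write@4
I2 mul r2: issue@3 deps=(None,None) exec_start@3 write@6
I3 mul r2: issue@4 deps=(None,1) exec_start@4 write@5

Answer: 2 4 6 5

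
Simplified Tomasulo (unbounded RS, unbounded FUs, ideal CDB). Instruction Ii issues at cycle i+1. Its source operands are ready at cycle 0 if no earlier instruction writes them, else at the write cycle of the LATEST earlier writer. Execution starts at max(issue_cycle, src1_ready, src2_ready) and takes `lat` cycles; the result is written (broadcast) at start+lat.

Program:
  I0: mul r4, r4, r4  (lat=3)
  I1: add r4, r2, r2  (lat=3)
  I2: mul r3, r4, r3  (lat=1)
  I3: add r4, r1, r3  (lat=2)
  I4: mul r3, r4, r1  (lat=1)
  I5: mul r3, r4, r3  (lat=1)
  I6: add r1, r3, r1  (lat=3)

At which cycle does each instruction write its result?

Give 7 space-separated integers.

Answer: 4 5 6 8 9 10 13

Derivation:
I0 mul r4: issue@1 deps=(None,None) exec_start@1 write@4
I1 add r4: issue@2 deps=(None,None) exec_start@2 write@5
I2 mul r3: issue@3 deps=(1,None) exec_start@5 write@6
I3 add r4: issue@4 deps=(None,2) exec_start@6 write@8
I4 mul r3: issue@5 deps=(3,None) exec_start@8 write@9
I5 mul r3: issue@6 deps=(3,4) exec_start@9 write@10
I6 add r1: issue@7 deps=(5,None) exec_start@10 write@13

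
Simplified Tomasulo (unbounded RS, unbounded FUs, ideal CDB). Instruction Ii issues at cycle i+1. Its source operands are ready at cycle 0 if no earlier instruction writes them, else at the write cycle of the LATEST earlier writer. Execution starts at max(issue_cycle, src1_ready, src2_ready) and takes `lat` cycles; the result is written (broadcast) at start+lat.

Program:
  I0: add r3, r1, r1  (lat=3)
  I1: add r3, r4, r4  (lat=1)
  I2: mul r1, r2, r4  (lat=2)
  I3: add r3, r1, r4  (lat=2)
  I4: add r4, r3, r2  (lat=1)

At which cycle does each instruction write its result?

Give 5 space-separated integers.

I0 add r3: issue@1 deps=(None,None) exec_start@1 write@4
I1 add r3: issue@2 deps=(None,None) exec_start@2 write@3
I2 mul r1: issue@3 deps=(None,None) exec_start@3 write@5
I3 add r3: issue@4 deps=(2,None) exec_start@5 write@7
I4 add r4: issue@5 deps=(3,None) exec_start@7 write@8

Answer: 4 3 5 7 8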